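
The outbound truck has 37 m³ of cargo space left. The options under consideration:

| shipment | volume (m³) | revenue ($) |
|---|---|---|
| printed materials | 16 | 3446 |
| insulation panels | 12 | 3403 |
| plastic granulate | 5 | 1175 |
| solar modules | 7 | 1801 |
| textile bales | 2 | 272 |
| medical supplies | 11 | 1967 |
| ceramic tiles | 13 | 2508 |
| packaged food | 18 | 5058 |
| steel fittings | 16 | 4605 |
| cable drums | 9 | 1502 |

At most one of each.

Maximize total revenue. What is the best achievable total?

A density-first pass picks insulation panels + solar modules + textile bales + steel fittings — 10081 at 37 m³.
Replace textile bales and steel fittings with packaged food: the trade gains 181 net, giving 10262 at 37 m³.

10262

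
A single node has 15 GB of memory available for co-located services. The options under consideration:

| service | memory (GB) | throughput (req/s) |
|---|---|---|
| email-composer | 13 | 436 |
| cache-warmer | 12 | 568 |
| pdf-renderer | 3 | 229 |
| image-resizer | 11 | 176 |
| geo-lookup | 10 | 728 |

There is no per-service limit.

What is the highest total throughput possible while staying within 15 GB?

1145

The ratio ordering already packs tightly: 5×pdf-renderer, 15 GB, 1145.
That's the maximum — no swap from here does better than 1145.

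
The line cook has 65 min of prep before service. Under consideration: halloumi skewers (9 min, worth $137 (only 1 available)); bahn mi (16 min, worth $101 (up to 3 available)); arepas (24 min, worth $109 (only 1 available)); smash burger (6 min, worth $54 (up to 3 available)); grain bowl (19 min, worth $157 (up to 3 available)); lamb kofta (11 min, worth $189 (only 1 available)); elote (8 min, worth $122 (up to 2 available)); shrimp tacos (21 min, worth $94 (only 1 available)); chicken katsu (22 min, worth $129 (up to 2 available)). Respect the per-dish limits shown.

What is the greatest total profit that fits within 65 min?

781

Greedy by ratio would take halloumi skewers + 3×smash burger + lamb kofta + 2×elote: 54 min used, total 732.
The 12 min tied up in 2×smash burger is better spent on grain bowl — total rises to 781 (61 min).
Every other selection either busts 65 min or exceeds an availability limit or fails to beat 781.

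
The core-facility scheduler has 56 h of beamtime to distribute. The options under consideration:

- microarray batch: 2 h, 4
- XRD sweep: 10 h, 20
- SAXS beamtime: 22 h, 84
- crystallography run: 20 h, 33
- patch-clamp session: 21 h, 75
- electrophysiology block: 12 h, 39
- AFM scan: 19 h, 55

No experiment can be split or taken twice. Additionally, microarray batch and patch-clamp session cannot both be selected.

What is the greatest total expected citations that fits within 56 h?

198

By expected citations per h: SAXS beamtime 3.82, patch-clamp session 3.57, electrophysiology block 3.25, AFM scan 2.89 lead.
Best packing: SAXS beamtime + patch-clamp session + electrophysiology block — 55 h, 198 total.
That's the maximum — no feasible swap from here does better than 198.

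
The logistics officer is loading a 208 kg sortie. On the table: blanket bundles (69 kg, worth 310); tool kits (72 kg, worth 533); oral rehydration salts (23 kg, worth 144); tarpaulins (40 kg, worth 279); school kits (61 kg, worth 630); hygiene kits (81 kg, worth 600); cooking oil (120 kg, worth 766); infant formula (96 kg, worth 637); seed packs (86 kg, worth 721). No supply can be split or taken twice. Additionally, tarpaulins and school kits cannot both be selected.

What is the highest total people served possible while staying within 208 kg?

Tarpaulins + hygiene kits + seed packs uses 207 of the 208 kg and totals 1600.

1600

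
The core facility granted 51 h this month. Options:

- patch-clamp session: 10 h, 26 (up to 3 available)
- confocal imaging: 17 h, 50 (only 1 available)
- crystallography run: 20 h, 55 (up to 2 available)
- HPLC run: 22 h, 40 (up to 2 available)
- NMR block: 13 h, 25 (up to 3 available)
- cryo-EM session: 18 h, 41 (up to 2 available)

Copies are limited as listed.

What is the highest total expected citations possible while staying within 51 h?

136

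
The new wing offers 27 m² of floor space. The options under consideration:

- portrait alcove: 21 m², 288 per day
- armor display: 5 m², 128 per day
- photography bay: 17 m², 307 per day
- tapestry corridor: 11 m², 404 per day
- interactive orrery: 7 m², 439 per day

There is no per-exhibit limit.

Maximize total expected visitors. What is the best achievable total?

By expected visitors per m²: interactive orrery 62.71, tapestry corridor 36.73, armor display 25.60, photography bay 18.06 lead.
Taking armor display + 3×interactive orrery: 26 m² used, 1445 in expected visitors.
No other feasible combination exceeds 1445.

1445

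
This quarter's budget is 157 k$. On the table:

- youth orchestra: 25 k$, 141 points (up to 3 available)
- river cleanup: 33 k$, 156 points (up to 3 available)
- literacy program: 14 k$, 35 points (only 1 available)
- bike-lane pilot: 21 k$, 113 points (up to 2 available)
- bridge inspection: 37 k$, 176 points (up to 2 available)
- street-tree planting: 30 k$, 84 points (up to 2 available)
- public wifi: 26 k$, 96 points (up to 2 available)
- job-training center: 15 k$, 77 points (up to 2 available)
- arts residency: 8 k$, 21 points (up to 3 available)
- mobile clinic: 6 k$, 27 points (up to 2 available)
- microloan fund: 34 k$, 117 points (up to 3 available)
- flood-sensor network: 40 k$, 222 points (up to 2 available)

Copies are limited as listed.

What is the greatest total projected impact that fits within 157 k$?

Greedy by ratio would take 3×youth orchestra + 2×flood-sensor network: 155 k$ used, total 867.
Replace flood-sensor network with 2×bike-lane pilot: the trade gains 4 net, giving 871 at 157 k$.

871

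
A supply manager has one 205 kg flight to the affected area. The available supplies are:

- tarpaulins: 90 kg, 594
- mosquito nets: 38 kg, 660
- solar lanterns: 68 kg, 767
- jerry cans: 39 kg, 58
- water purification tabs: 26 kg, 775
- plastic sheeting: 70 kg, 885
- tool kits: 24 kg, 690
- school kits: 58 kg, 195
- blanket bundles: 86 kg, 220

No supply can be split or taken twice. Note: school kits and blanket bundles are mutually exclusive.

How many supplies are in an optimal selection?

4

Optimal total is 3117.
For example solar lanterns + water purification tabs + plastic sheeting + tool kits achieves it, using 188 kg.
Every optimal selection uses 4 supplies.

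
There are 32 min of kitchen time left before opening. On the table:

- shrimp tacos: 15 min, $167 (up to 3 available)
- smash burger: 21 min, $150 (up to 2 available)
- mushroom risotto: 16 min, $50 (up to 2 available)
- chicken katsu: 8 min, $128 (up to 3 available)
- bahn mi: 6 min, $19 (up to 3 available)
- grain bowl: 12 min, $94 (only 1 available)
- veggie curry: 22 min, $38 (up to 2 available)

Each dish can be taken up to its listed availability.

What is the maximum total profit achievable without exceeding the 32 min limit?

423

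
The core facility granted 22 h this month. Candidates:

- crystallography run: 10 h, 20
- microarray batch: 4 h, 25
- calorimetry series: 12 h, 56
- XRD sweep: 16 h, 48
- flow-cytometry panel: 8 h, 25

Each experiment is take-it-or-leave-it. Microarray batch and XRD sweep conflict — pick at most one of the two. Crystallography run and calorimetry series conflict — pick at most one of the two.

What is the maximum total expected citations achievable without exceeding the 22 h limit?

81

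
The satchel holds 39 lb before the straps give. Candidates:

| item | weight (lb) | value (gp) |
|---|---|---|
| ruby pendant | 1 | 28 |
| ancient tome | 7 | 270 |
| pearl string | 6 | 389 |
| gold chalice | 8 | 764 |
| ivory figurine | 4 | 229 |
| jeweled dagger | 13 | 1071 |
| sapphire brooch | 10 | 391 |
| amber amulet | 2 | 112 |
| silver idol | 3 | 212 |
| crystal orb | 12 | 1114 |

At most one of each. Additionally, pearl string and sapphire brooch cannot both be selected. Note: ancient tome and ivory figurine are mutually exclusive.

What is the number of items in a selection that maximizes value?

The maximum value within 39 lb is 3338.
For example pearl string + gold chalice + jeweled dagger + crystal orb achieves it, using 39 lb.
Any selection reaching 3338 contains exactly 4 items.

4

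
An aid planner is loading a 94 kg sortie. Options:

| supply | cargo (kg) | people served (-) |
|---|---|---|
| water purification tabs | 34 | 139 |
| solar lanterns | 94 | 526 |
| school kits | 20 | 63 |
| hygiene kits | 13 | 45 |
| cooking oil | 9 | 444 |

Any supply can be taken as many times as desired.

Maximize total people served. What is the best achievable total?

The ratio ordering already packs tightly: 10×cooking oil, 90 kg, 4440.
Nothing else within 94 kg beats 4440.

4440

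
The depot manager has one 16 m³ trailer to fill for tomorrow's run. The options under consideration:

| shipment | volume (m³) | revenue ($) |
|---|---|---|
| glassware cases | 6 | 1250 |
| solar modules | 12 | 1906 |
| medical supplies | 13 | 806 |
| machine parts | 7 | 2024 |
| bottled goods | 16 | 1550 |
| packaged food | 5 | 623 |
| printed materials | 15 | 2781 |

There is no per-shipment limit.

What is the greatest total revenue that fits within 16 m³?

4048

2×machine parts uses 14 of the 16 m³ and totals 4048.
That's the maximum — no swap from here does better than 4048.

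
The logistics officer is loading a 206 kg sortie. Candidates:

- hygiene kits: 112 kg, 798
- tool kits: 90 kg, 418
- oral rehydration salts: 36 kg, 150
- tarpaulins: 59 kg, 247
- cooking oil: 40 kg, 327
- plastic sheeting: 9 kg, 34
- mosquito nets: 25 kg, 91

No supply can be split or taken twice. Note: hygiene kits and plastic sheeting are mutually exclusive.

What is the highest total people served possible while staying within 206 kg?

By people served per kg: cooking oil 8.18, hygiene kits 7.12, tool kits 4.64, tarpaulins 4.19 lead.
Taking hygiene kits + oral rehydration salts + cooking oil: 188 kg used, 1275 in people served.
The closest alternative, hygiene kits + tool kits, reaches only 1216.

1275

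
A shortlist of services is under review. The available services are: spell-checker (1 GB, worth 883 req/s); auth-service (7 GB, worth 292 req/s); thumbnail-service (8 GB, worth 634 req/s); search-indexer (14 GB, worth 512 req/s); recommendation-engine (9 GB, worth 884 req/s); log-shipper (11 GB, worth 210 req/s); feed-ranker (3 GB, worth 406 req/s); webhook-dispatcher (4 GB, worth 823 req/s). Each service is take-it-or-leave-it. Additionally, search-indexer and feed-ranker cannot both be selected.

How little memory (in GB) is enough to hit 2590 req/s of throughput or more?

14

Minimise GB subject to total throughput ≥ 2590.
spell-checker + recommendation-engine + webhook-dispatcher: 2590 throughput at 14 GB.
No combination under 14 GB hits 2590.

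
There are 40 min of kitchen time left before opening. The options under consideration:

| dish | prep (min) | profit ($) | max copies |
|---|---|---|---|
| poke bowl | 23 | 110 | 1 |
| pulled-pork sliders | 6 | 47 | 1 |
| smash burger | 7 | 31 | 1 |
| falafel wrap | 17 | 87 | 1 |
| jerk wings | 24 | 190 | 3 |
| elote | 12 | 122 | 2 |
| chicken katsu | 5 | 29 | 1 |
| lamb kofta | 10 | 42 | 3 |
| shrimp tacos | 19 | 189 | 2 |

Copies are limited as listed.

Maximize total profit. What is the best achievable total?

Filling by ratio: pulled-pork sliders + 2×elote + chicken katsu for 320, with 5 min left unused.
Replace pulled-pork sliders and 2×elote and chicken katsu with 2×shrimp tacos: the trade gains 58 net, giving 378 at 38 min.

378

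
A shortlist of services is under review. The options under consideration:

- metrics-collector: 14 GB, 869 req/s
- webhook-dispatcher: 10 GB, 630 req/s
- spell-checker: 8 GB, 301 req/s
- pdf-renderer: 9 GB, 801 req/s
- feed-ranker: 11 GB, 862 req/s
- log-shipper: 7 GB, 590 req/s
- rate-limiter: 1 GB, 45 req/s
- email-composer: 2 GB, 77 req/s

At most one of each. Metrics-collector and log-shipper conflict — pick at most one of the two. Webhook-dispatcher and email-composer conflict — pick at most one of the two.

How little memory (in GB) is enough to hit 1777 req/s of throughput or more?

Look for the lowest-memory combination reaching 1777.
pdf-renderer + feed-ranker + rate-limiter + email-composer: 1785 throughput at 23 GB.
Any bundle with less than 23 GB falls short of 1777.

23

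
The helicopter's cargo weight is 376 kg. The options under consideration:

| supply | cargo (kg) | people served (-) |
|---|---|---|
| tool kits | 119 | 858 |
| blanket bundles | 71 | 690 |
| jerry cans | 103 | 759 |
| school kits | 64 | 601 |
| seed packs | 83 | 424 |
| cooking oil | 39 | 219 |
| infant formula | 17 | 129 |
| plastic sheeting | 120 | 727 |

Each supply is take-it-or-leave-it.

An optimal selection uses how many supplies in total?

5

Best achievable people served is 3037.
For example tool kits + blanket bundles + jerry cans + school kits + infant formula achieves it, using 374 kg.
Every optimal selection uses 5 supplies.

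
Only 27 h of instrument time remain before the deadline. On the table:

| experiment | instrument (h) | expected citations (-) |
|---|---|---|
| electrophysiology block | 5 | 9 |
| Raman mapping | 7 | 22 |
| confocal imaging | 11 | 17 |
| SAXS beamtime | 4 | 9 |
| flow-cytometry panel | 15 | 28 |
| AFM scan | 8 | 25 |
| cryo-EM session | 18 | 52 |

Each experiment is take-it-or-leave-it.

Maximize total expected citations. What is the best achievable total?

77

By expected citations per h: Raman mapping 3.14, AFM scan 3.12, cryo-EM session 2.89 lead.
Taking the top-ratio experiments first gives electrophysiology block + Raman mapping + SAXS beamtime + AFM scan for 65 (24 h).
The 16 h tied up in electrophysiology block and Raman mapping and SAXS beamtime is better spent on cryo-EM session — total rises to 77 (26 h).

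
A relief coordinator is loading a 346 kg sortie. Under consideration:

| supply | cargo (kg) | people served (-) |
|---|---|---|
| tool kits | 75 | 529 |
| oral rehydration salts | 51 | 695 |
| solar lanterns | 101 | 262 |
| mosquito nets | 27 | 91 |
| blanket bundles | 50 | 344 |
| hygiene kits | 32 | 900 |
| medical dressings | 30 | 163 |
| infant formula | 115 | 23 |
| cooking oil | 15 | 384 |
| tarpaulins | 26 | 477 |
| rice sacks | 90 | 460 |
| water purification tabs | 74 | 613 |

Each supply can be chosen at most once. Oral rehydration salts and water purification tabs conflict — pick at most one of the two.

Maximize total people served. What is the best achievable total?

3789

Ranking by ratio (people served/kg): hygiene kits 28.12, cooking oil 25.60, tarpaulins 18.35, oral rehydration salts 13.63.
Best packing: tool kits + oral rehydration salts + blanket bundles + hygiene kits + cooking oil + tarpaulins + rice sacks — 339 kg, 3789 total.
Nothing else feasible within 346 kg beats 3789.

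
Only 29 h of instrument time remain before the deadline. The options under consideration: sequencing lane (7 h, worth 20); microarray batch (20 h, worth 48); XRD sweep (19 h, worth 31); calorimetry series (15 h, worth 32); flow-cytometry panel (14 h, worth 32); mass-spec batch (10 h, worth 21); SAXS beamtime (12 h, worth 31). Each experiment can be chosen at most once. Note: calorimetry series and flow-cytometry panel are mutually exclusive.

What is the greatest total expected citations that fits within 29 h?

72

Density check — sequencing lane 2.86, SAXS beamtime 2.58, microarray batch 2.40, flow-cytometry panel 2.29 are the best per h.
Sequencing lane + mass-spec batch + SAXS beamtime uses 29 of the 29 h and totals 72.
The closest alternative, sequencing lane + microarray batch, reaches only 68.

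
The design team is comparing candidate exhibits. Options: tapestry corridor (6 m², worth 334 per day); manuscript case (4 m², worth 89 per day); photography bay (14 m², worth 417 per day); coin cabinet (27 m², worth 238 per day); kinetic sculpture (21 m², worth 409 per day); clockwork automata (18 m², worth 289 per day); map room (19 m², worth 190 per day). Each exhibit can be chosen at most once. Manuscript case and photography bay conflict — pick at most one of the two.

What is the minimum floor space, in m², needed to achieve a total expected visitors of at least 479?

Look for the lowest-floor combination reaching 479.
tapestry corridor + photography bay reaches 751 using 20 m².
Below 20 m² the best achievable stays under 479.

20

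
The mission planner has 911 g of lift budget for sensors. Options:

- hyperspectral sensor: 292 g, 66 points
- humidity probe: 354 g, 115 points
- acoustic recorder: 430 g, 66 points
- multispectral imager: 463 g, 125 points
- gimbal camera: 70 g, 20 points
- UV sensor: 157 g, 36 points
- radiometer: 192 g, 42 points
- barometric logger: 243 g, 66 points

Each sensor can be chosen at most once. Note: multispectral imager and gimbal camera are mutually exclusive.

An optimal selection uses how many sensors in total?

The maximum data value within 911 g is 247.
hyperspectral sensor + humidity probe + barometric logger hits 247 at 889 g.
Every optimal selection uses 3 sensors.

3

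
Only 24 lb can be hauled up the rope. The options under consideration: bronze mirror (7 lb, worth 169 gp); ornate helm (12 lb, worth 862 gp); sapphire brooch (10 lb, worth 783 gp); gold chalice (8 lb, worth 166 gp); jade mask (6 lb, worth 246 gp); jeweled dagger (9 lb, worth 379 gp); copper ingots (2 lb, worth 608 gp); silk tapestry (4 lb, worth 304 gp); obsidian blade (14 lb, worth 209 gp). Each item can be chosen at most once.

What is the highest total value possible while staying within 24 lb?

Density check — copper ingots 304.00, sapphire brooch 78.30, silk tapestry 76.00 are the best per lb.
Greedy by ratio would take sapphire brooch + jade mask + copper ingots + silk tapestry: 22 lb used, total 1941.
Dropping jade mask and silk tapestry frees 10 lb; slotting in ornate helm (12 lb) lifts the total to 2253 at 24 lb.
Every other selection either busts 24 lb or fails to beat 2253.

2253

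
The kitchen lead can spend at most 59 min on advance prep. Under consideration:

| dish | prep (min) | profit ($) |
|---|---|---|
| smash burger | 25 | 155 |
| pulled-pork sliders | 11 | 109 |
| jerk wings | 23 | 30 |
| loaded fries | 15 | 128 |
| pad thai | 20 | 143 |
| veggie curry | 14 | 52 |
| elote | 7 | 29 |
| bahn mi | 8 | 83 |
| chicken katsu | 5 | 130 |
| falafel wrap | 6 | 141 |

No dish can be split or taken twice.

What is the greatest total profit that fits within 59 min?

Greedy by ratio would take pulled-pork sliders + loaded fries + elote + bahn mi + chicken katsu + falafel wrap: 52 min used, total 620.
Dropping elote and bahn mi frees 15 min; slotting in pad thai (20 min) lifts the total to 651 at 57 min.
Every other selection either busts 59 min or fails to beat 651.

651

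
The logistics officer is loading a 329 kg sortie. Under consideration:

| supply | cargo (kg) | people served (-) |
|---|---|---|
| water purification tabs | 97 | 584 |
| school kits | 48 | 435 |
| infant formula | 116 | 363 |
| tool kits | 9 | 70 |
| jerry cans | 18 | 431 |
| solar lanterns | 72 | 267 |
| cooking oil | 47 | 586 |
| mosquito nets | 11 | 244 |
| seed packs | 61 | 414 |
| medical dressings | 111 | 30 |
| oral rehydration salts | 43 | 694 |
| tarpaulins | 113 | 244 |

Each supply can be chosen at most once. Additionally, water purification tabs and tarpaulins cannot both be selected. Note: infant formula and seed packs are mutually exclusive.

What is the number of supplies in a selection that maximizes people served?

Optimal total is 3388.
water purification tabs + school kits + jerry cans + cooking oil + mosquito nets + seed packs + oral rehydration salts hits 3388 at 325 kg.
All optima have 7 supplies.

7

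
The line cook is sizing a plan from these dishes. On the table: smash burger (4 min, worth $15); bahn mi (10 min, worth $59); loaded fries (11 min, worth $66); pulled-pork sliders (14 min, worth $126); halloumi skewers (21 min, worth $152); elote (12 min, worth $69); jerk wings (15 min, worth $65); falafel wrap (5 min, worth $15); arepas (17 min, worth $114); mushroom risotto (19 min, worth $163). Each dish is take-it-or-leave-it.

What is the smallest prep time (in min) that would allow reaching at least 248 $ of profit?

33

Look for the lowest-prep combination reaching 248.
pulled-pork sliders + mushroom risotto: 289 profit at 33 min.
No combination under 33 min hits 248.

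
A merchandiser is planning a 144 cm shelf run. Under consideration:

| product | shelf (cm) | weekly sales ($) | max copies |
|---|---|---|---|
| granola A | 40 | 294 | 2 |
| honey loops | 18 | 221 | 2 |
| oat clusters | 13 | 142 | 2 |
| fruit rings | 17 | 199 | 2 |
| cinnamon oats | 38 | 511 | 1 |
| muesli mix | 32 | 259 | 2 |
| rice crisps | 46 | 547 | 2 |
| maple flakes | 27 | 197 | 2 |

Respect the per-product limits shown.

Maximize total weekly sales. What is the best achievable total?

1747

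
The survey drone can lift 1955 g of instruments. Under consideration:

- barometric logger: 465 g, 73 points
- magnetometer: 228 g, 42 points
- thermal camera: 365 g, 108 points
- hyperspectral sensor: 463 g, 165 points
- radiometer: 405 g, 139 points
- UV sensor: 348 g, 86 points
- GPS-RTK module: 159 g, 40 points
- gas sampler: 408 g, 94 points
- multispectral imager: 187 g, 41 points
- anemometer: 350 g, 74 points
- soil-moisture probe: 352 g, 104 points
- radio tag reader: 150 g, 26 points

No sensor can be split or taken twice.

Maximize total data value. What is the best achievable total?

A density-first pass picks thermal camera + hyperspectral sensor + radiometer + GPS-RTK module + multispectral imager + soil-moisture probe — 597 at 1931 g.
Dropping GPS-RTK module and multispectral imager frees 346 g; slotting in UV sensor (348 g) lifts the total to 602 at 1933 g.

602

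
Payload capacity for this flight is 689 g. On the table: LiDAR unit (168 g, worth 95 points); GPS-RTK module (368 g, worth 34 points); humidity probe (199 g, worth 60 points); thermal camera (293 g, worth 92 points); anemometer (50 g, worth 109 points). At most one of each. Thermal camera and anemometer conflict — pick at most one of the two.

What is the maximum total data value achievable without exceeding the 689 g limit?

264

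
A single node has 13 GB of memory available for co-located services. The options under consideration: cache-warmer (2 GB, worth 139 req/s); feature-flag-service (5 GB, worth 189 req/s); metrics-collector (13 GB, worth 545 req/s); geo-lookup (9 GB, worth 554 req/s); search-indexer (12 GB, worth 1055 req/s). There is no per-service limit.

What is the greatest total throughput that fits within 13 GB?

1055

Best packing: search-indexer — 12 GB, 1055 total.
Every other selection either busts 13 GB or fails to beat 1055.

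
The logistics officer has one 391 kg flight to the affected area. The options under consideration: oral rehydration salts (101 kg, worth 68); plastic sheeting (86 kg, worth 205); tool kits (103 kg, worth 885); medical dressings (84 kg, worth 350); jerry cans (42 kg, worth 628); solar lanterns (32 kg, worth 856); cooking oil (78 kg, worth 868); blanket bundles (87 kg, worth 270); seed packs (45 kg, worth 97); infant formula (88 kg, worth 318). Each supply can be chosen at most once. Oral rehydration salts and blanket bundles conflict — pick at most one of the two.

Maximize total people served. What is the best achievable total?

3684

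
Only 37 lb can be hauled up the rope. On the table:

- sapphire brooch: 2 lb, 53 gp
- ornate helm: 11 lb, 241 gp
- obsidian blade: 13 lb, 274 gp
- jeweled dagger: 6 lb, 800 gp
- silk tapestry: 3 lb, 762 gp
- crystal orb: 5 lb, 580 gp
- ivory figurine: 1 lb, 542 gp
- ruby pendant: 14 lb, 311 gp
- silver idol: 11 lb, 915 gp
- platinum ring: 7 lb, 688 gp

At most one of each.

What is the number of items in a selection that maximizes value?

7

Best achievable value is 4340.
One optimal bundle: sapphire brooch + jeweled dagger + silk tapestry + crystal orb + ivory figurine + silver idol + platinum ring (35 lb).
All optima have 7 items.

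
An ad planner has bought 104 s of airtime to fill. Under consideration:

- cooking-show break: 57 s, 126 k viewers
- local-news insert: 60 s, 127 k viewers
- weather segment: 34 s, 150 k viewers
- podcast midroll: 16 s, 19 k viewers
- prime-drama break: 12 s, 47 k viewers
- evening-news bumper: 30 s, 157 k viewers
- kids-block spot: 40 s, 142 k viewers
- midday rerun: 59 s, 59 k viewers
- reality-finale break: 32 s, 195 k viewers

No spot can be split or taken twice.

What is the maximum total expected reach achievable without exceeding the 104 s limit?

Best packing: weather segment + evening-news bumper + reality-finale break — 96 s, 502 total.
That's the maximum — no swap from here does better than 502.

502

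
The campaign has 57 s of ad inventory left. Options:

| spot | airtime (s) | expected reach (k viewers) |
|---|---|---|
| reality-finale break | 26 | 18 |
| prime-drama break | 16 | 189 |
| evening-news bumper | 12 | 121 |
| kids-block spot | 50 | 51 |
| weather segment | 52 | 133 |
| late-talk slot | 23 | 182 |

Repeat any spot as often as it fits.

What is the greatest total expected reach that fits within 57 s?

620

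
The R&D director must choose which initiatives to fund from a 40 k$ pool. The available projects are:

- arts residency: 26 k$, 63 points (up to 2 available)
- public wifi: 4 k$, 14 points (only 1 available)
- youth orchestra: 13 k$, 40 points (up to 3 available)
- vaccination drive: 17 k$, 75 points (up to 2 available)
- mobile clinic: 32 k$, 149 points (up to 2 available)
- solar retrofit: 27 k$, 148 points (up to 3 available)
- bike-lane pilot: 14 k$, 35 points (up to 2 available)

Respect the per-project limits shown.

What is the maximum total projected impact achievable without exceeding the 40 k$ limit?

188

The ratio heuristic lands on public wifi + solar retrofit (162) but leaves 9 k$ idle.
Replace public wifi with youth orchestra: the trade gains 26 net, giving 188 at 40 k$.
Nothing else within 40 k$ beats 188.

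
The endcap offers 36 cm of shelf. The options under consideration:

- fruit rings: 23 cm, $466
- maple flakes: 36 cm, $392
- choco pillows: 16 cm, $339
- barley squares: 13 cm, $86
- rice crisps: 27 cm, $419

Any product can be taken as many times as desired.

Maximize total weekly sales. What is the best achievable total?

The ratio ordering already packs tightly: 2×choco pillows, 32 cm, 678.
That's the maximum — no swap from here does better than 678.

678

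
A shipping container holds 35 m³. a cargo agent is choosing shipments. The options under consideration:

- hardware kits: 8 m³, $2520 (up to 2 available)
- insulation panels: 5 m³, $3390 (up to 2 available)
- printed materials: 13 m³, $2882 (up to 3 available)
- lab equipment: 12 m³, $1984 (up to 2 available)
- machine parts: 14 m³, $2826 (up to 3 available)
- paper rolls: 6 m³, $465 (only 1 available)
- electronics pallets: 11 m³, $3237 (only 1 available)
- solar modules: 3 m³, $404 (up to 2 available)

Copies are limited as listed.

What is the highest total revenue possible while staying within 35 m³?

13345

The ratio heuristic lands on 2×hardware kits + 2×insulation panels + 2×solar modules (12628) but leaves 3 m³ idle.
Replace hardware kits with electronics pallets: the trade gains 717 net, giving 13345 at 35 m³.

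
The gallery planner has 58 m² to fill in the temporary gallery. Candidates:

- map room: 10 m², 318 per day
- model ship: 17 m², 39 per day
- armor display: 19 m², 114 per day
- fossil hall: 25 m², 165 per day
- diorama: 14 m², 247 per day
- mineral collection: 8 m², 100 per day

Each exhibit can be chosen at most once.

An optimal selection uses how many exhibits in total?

The maximum expected visitors within 58 m² is 830.
For example map room + fossil hall + diorama + mineral collection achieves it, using 57 m².
All optima have 4 exhibits.

4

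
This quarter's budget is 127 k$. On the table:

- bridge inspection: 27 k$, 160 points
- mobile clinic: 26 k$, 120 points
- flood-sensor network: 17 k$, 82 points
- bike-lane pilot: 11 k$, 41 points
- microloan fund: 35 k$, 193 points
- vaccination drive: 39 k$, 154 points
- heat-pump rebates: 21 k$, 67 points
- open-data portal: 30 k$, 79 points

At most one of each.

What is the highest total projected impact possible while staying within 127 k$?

The ratio heuristic lands on bridge inspection + mobile clinic + flood-sensor network + bike-lane pilot + microloan fund (596) but leaves 11 k$ idle.
The 28 k$ tied up in flood-sensor network and bike-lane pilot is better spent on vaccination drive — total rises to 627 (127 k$).
Runner-up bridge inspection + mobile clinic + flood-sensor network + microloan fund + heat-pump rebates tops out at 622.

627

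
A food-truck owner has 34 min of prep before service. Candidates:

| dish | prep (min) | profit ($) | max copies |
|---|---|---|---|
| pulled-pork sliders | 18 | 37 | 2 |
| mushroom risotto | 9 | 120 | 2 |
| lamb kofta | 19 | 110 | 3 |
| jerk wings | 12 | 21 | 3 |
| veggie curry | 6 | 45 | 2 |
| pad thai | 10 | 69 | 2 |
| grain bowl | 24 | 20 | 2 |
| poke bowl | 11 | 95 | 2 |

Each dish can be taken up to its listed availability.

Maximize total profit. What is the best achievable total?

Taking the top-ratio dishes first gives 2×mushroom risotto + poke bowl for 335 (29 min).
The 11 min tied up in poke bowl is better spent on veggie curry + pad thai — total rises to 354 (34 min).
That's the maximum — no swap from here does better than 354.

354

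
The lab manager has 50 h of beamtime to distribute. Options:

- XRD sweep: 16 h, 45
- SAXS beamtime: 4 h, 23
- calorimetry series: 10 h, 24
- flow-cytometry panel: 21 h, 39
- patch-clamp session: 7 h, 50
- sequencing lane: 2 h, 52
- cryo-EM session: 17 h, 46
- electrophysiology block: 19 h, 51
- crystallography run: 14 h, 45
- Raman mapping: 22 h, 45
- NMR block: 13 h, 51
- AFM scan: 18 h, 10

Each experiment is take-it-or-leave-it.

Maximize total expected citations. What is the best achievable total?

The ratio ordering already packs tightly: SAXS beamtime + calorimetry series + patch-clamp session + sequencing lane + crystallography run + NMR block, 50 h, 245.

245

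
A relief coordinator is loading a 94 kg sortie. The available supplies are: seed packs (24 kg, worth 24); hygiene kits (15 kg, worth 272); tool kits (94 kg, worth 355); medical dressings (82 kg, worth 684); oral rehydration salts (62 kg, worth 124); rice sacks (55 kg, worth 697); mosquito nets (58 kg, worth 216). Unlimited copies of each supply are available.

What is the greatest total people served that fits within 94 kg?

Ranking by ratio (people served/kg): hygiene kits 18.13, rice sacks 12.67, medical dressings 8.34, tool kits 3.78.
Taking 6×hygiene kits: 90 kg used, 1632 in people served.
No other feasible combination exceeds 1632.

1632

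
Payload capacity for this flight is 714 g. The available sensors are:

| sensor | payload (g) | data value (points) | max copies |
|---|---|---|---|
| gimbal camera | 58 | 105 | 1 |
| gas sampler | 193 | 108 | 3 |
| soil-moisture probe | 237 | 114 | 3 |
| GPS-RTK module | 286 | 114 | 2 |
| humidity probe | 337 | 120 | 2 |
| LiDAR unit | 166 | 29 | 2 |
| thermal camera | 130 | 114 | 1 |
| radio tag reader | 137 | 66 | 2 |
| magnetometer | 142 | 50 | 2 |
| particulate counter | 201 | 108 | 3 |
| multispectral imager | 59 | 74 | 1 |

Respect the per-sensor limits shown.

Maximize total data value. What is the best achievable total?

533

A density-first pass picks gimbal camera + 2×gas sampler + thermal camera + multispectral imager — 509 at 633 g.
Dropping gas sampler frees 193 g; slotting in 2×radio tag reader (274 g) lifts the total to 533 at 714 g.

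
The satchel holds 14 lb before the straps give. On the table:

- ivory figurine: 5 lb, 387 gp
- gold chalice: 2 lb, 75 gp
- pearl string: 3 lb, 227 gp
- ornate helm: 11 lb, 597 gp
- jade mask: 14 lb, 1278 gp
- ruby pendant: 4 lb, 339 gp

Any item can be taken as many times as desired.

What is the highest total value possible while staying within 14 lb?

Density check — jade mask 91.29, ruby pendant 84.75, ivory figurine 77.40, pearl string 75.67 are the best per lb.
Best packing: jade mask — 14 lb, 1278 total.
No other feasible combination exceeds 1278.

1278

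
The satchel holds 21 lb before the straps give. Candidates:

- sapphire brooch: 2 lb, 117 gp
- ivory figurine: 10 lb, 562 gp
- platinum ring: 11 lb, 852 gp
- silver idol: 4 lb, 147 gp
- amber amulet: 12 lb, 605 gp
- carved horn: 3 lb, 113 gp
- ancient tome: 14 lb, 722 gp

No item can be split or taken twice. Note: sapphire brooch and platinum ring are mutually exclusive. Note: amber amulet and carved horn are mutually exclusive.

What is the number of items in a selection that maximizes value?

Optimal total is 1414.
ivory figurine + platinum ring hits 1414 at 21 lb.
Any selection reaching 1414 contains exactly 2 items.

2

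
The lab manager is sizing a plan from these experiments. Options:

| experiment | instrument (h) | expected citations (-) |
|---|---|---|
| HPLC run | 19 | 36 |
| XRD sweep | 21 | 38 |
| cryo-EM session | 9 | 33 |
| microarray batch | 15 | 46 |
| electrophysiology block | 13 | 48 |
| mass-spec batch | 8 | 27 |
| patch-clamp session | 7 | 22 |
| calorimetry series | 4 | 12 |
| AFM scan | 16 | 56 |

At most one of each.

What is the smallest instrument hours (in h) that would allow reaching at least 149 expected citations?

Minimise h subject to total expected citations ≥ 149.
cryo-EM session + electrophysiology block + calorimetry series + AFM scan: 149 expected citations at 42 h.
Any bundle with less than 42 h falls short of 149.

42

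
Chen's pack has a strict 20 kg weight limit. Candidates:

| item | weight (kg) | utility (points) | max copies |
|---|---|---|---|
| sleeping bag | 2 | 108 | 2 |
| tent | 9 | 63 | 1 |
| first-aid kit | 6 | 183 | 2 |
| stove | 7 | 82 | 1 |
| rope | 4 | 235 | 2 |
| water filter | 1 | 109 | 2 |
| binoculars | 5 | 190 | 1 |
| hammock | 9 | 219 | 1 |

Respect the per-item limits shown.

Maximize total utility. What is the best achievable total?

1094

Best packing: 2×sleeping bag + 2×rope + 2×water filter + binoculars — 19 kg, 1094 total.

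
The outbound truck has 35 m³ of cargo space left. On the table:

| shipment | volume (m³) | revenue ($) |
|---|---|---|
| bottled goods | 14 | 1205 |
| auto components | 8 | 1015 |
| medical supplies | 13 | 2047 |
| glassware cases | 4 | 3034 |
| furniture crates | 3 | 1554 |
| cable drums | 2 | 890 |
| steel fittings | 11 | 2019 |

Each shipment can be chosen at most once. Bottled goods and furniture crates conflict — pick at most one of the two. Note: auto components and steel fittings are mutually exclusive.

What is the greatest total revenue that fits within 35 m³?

9544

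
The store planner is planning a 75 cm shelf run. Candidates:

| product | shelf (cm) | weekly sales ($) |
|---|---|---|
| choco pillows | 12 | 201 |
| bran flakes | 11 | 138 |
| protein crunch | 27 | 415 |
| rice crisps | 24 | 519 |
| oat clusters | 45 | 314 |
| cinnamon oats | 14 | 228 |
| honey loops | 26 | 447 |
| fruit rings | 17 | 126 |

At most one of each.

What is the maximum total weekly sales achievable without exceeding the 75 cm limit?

1332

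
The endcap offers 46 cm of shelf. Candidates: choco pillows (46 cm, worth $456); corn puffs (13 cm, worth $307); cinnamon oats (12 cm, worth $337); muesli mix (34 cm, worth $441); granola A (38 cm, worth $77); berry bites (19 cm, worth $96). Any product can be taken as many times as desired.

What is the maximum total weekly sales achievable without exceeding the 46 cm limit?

3×cinnamon oats uses 36 of the 46 cm and totals 1011.
Nothing else within 46 cm beats 1011.

1011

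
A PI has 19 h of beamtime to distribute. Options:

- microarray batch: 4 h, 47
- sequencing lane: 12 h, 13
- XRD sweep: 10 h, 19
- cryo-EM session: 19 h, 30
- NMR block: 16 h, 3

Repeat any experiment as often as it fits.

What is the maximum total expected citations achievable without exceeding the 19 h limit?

188

Ranking by ratio (expected citations/h): microarray batch 11.75, XRD sweep 1.90, cryo-EM session 1.58.
The ratio ordering already packs tightly: 4×microarray batch, 16 h, 188.
No other feasible combination exceeds 188.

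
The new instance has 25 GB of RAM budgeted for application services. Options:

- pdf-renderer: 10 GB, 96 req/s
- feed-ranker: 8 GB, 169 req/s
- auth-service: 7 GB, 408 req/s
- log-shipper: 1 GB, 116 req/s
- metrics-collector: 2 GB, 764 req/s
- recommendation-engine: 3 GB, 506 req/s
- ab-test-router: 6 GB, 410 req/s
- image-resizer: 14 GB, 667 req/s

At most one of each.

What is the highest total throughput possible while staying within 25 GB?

2347

Taking the top-ratio services first gives auth-service + log-shipper + metrics-collector + recommendation-engine + ab-test-router for 2204 (19 GB).
The 8 GB tied up in auth-service and log-shipper is better spent on image-resizer — total rises to 2347 (25 GB).
The closest alternative, auth-service + log-shipper + metrics-collector + recommendation-engine + ab-test-router, reaches only 2204.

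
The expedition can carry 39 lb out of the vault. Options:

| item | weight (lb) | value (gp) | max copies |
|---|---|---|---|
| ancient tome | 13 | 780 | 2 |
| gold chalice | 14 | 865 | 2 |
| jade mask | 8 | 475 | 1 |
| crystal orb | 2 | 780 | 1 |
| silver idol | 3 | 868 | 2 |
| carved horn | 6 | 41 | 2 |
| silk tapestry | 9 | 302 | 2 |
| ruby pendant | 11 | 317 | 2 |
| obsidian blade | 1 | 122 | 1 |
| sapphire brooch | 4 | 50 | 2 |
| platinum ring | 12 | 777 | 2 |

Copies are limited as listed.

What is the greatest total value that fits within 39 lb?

4368

A density-first pass picks crystal orb + 2×silver idol + obsidian blade + sapphire brooch + 2×platinum ring — 4242 at 37 lb.
Dropping sapphire brooch and 2×platinum ring frees 28 lb; slotting in 2×gold chalice (28 lb) lifts the total to 4368 at 37 lb.
The spare 2 lb is too small for any remaining item, and no exchange beats 4368.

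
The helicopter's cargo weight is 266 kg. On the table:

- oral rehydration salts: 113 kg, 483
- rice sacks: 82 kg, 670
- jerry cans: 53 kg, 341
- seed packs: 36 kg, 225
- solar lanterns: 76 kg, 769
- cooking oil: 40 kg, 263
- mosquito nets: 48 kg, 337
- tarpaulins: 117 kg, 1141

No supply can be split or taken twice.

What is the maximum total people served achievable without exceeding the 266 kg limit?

Taking the top-ratio supplies first gives solar lanterns + mosquito nets + tarpaulins for 2247 (241 kg).
The 48 kg tied up in mosquito nets is better spent on jerry cans — total rises to 2251 (246 kg).

2251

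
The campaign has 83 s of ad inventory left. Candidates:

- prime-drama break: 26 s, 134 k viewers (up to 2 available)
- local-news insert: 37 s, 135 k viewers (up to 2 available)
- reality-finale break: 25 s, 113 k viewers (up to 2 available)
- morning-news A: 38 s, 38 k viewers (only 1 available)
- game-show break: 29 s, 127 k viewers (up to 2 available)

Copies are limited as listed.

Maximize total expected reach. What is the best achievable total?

A density-first pass picks 2×prime-drama break + reality-finale break — 381 at 77 s.
Dropping reality-finale break frees 25 s; slotting in game-show break (29 s) lifts the total to 395 at 81 s.

395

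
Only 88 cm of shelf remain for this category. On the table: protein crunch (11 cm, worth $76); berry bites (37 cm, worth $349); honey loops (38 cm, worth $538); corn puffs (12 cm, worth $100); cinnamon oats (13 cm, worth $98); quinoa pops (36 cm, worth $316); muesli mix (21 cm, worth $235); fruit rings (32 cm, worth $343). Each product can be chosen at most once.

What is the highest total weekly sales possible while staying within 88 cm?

987

A density-first pass picks honey loops + corn puffs + cinnamon oats + muesli mix — 971 at 84 cm.
The 34 cm tied up in cinnamon oats and muesli mix is better spent on berry bites — total rises to 987 (87 cm).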